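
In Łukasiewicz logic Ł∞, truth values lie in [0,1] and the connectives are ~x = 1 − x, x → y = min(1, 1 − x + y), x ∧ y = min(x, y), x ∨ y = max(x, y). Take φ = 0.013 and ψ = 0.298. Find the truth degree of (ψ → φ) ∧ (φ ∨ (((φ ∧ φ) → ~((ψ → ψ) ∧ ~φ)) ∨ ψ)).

0.715

ψ → φ = min(1, 1 − 0.298 + 0.013) = min(1, 0.715) = 0.715
φ ∧ φ = min(0.013, 0.013) = 0.013
ψ → ψ = min(1, 1 − 0.298 + 0.298) = min(1, 1.000) = 1.000
~φ = 1 − 0.013 = 0.987
(ψ → ψ) ∧ ~φ = min(1.000, 0.987) = 0.987
~((ψ → ψ) ∧ ~φ) = 1 − 0.987 = 0.013
(φ ∧ φ) → ~((ψ → ψ) ∧ ~φ) = min(1, 1 − 0.013 + 0.013) = min(1, 1.000) = 1.000
((φ ∧ φ) → ~((ψ → ψ) ∧ ~φ)) ∨ ψ = max(1.000, 0.298) = 1.000
φ ∨ (((φ ∧ φ) → ~((ψ → ψ) ∧ ~φ)) ∨ ψ) = max(0.013, 1.000) = 1.000
(ψ → φ) ∧ (φ ∨ (((φ ∧ φ) → ~((ψ → ψ) ∧ ~φ)) ∨ ψ)) = min(0.715, 1.000) = 0.715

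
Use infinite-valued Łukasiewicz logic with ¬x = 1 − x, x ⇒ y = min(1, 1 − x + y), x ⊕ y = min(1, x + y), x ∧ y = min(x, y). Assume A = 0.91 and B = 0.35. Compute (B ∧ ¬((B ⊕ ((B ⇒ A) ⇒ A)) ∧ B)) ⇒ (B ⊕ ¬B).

1.00

B ⇒ A = min(1, 1 − 0.35 + 0.91) = min(1, 1.56) = 1.00
(B ⇒ A) ⇒ A = min(1, 1 − 1.00 + 0.91) = min(1, 0.91) = 0.91
B ⊕ ((B ⇒ A) ⇒ A) = min(1, 0.35 + 0.91) = min(1, 1.26) = 1.00
(B ⊕ ((B ⇒ A) ⇒ A)) ∧ B = min(1.00, 0.35) = 0.35
¬((B ⊕ ((B ⇒ A) ⇒ A)) ∧ B) = 1 − 0.35 = 0.65
B ∧ ¬((B ⊕ ((B ⇒ A) ⇒ A)) ∧ B) = min(0.35, 0.65) = 0.35
¬B = 1 − 0.35 = 0.65
B ⊕ ¬B = min(1, 0.35 + 0.65) = min(1, 1.00) = 1.00
(B ∧ ¬((B ⊕ ((B ⇒ A) ⇒ A)) ∧ B)) ⇒ (B ⊕ ¬B) = min(1, 1 − 0.35 + 1.00) = min(1, 1.65) = 1.00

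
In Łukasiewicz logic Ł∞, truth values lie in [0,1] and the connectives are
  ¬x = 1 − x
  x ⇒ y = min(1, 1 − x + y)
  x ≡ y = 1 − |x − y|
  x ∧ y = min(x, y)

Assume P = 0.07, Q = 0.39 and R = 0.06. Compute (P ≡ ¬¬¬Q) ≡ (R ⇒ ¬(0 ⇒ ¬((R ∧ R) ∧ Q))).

0.52

¬Q = 1 − 0.39 = 0.61
¬¬Q = 1 − 0.61 = 0.39
¬¬¬Q = 1 − 0.39 = 0.61
P ≡ ¬¬¬Q = 1 − |0.07 − 0.61| = 1 − 0.54 = 0.46
R ∧ R = min(0.06, 0.06) = 0.06
(R ∧ R) ∧ Q = min(0.06, 0.39) = 0.06
¬((R ∧ R) ∧ Q) = 1 − 0.06 = 0.94
0 ⇒ ¬((R ∧ R) ∧ Q) = min(1, 1 − 0.00 + 0.94) = min(1, 1.94) = 1.00
¬(0 ⇒ ¬((R ∧ R) ∧ Q)) = 1 − 1.00 = 0.00
R ⇒ ¬(0 ⇒ ¬((R ∧ R) ∧ Q)) = min(1, 1 − 0.06 + 0.00) = min(1, 0.94) = 0.94
(P ≡ ¬¬¬Q) ≡ (R ⇒ ¬(0 ⇒ ¬((R ∧ R) ∧ Q))) = 1 − |0.46 − 0.94| = 1 − 0.48 = 0.52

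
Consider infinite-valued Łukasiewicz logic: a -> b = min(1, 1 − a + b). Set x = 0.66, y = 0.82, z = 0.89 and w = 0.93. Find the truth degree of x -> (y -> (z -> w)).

z -> w = min(1, 1 − 0.89 + 0.93) = min(1, 1.04) = 1.00
y -> (z -> w) = min(1, 1 − 0.82 + 1.00) = min(1, 1.18) = 1.00
x -> (y -> (z -> w)) = min(1, 1 − 0.66 + 1.00) = min(1, 1.34) = 1.00

1.00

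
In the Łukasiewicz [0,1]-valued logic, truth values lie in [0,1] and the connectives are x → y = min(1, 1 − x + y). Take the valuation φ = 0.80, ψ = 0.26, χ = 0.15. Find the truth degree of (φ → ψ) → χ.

0.69

φ → ψ = min(1, 1 − 0.80 + 0.26) = min(1, 0.46) = 0.46
(φ → ψ) → χ = min(1, 1 − 0.46 + 0.15) = min(1, 0.69) = 0.69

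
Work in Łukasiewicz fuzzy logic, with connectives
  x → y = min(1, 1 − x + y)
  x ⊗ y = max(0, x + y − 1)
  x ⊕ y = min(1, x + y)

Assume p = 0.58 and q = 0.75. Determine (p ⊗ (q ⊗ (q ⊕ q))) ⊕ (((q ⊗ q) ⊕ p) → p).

q ⊕ q = min(1, 0.75 + 0.75) = min(1, 1.50) = 1.00
q ⊗ (q ⊕ q) = max(0, 0.75 + 1.00 − 1) = max(0, 0.75) = 0.75
p ⊗ (q ⊗ (q ⊕ q)) = max(0, 0.58 + 0.75 − 1) = max(0, 0.33) = 0.33
q ⊗ q = max(0, 0.75 + 0.75 − 1) = max(0, 0.50) = 0.50
(q ⊗ q) ⊕ p = min(1, 0.50 + 0.58) = min(1, 1.08) = 1.00
((q ⊗ q) ⊕ p) → p = min(1, 1 − 1.00 + 0.58) = min(1, 0.58) = 0.58
(p ⊗ (q ⊗ (q ⊕ q))) ⊕ (((q ⊗ q) ⊕ p) → p) = min(1, 0.33 + 0.58) = min(1, 0.91) = 0.91

0.91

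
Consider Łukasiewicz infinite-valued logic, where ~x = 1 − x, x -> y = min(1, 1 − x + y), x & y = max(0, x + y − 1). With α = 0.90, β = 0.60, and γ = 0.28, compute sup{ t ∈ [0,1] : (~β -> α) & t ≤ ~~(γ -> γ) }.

~β = 1 − 0.60 = 0.40
~β -> α = min(1, 1 − 0.40 + 0.90) = min(1, 1.50) = 1.00
So the left factor is ~β -> α = 1.00.
γ -> γ = min(1, 1 − 0.28 + 0.28) = min(1, 1.00) = 1.00
~(γ -> γ) = 1 − 1.00 = 0.00
~~(γ -> γ) = 1 − 0.00 = 1.00
So the right-hand bound is ~~(γ -> γ) = 1.00.
The residuum of the Łukasiewicz t-norm gives the supremum: min(1, 1 − 1.00 + 1.00).
1 − 1.00 + 1.00 = 1.00, so t = min(1, 1.00) = 1.00.
Check: 1.00 & 1.00 = max(0, 1.00) = 1.00 ≤ 1.00.

1.00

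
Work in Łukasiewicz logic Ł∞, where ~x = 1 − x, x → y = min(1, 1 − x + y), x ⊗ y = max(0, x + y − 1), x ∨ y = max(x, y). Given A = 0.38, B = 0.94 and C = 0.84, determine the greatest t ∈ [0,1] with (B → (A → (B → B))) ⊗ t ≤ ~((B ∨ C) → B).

B → B = min(1, 1 − 0.94 + 0.94) = min(1, 1.00) = 1.00
A → (B → B) = min(1, 1 − 0.38 + 1.00) = min(1, 1.62) = 1.00
B → (A → (B → B)) = min(1, 1 − 0.94 + 1.00) = min(1, 1.06) = 1.00
So the left factor is B → (A → (B → B)) = 1.00.
B ∨ C = max(0.94, 0.84) = 0.94
(B ∨ C) → B = min(1, 1 − 0.94 + 0.94) = min(1, 1.00) = 1.00
~((B ∨ C) → B) = 1 − 1.00 = 0.00
So the right-hand bound is ~((B ∨ C) → B) = 0.00.
The residuum of the Łukasiewicz t-norm gives the supremum: min(1, 1 − 1.00 + 0.00).
1 − 1.00 + 0.00 = 0.00, so t = min(1, 0.00) = 0.00.
Check: 1.00 ⊗ 0.00 = max(0, 0.00) = 0.00 ≤ 0.00.

0.00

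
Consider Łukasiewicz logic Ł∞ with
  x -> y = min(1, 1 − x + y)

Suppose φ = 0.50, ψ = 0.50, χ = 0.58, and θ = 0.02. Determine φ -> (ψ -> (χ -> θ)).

χ -> θ = min(1, 1 − 0.58 + 0.02) = min(1, 0.44) = 0.44
ψ -> (χ -> θ) = min(1, 1 − 0.50 + 0.44) = min(1, 0.94) = 0.94
φ -> (ψ -> (χ -> θ)) = min(1, 1 − 0.50 + 0.94) = min(1, 1.44) = 1.00

1.00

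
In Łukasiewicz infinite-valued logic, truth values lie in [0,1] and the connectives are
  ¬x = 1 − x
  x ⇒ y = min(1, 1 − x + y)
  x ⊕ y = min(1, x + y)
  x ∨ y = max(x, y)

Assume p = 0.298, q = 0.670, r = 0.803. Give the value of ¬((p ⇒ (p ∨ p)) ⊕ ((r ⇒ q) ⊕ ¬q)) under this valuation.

0.000

p ∨ p = max(0.298, 0.298) = 0.298
p ⇒ (p ∨ p) = min(1, 1 − 0.298 + 0.298) = min(1, 1.000) = 1.000
r ⇒ q = min(1, 1 − 0.803 + 0.670) = min(1, 0.867) = 0.867
¬q = 1 − 0.670 = 0.330
(r ⇒ q) ⊕ ¬q = min(1, 0.867 + 0.330) = min(1, 1.197) = 1.000
(p ⇒ (p ∨ p)) ⊕ ((r ⇒ q) ⊕ ¬q) = min(1, 1.000 + 1.000) = min(1, 2.000) = 1.000
¬((p ⇒ (p ∨ p)) ⊕ ((r ⇒ q) ⊕ ¬q)) = 1 − 1.000 = 0.000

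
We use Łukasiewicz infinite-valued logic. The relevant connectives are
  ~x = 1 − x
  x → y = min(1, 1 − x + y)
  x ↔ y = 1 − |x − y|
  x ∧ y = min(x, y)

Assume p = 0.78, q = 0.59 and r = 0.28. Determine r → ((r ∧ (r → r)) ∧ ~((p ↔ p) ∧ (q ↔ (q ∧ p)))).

r → r = min(1, 1 − 0.28 + 0.28) = min(1, 1.00) = 1.00
r ∧ (r → r) = min(0.28, 1.00) = 0.28
p ↔ p = 1 − |0.78 − 0.78| = 1 − 0.00 = 1.00
q ∧ p = min(0.59, 0.78) = 0.59
q ↔ (q ∧ p) = 1 − |0.59 − 0.59| = 1 − 0.00 = 1.00
(p ↔ p) ∧ (q ↔ (q ∧ p)) = min(1.00, 1.00) = 1.00
~((p ↔ p) ∧ (q ↔ (q ∧ p))) = 1 − 1.00 = 0.00
(r ∧ (r → r)) ∧ ~((p ↔ p) ∧ (q ↔ (q ∧ p))) = min(0.28, 0.00) = 0.00
r → ((r ∧ (r → r)) ∧ ~((p ↔ p) ∧ (q ↔ (q ∧ p)))) = min(1, 1 − 0.28 + 0.00) = min(1, 0.72) = 0.72

0.72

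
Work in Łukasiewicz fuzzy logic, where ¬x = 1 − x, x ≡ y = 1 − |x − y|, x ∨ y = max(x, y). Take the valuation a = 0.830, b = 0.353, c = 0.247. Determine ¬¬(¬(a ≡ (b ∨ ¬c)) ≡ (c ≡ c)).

¬c = 1 − 0.247 = 0.753
b ∨ ¬c = max(0.353, 0.753) = 0.753
a ≡ (b ∨ ¬c) = 1 − |0.830 − 0.753| = 1 − 0.077 = 0.923
¬(a ≡ (b ∨ ¬c)) = 1 − 0.923 = 0.077
c ≡ c = 1 − |0.247 − 0.247| = 1 − 0.000 = 1.000
¬(a ≡ (b ∨ ¬c)) ≡ (c ≡ c) = 1 − |0.077 − 1.000| = 1 − 0.923 = 0.077
¬(¬(a ≡ (b ∨ ¬c)) ≡ (c ≡ c)) = 1 − 0.077 = 0.923
¬¬(¬(a ≡ (b ∨ ¬c)) ≡ (c ≡ c)) = 1 − 0.923 = 0.077

0.077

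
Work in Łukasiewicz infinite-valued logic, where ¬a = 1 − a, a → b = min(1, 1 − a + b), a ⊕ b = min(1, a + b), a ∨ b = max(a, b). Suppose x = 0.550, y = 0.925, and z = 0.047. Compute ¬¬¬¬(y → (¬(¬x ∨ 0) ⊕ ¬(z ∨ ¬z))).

¬x = 1 − 0.550 = 0.450
¬x ∨ 0 = max(0.450, 0.000) = 0.450
¬(¬x ∨ 0) = 1 − 0.450 = 0.550
¬z = 1 − 0.047 = 0.953
z ∨ ¬z = max(0.047, 0.953) = 0.953
¬(z ∨ ¬z) = 1 − 0.953 = 0.047
¬(¬x ∨ 0) ⊕ ¬(z ∨ ¬z) = min(1, 0.550 + 0.047) = min(1, 0.597) = 0.597
y → (¬(¬x ∨ 0) ⊕ ¬(z ∨ ¬z)) = min(1, 1 − 0.925 + 0.597) = min(1, 0.672) = 0.672
¬(y → (¬(¬x ∨ 0) ⊕ ¬(z ∨ ¬z))) = 1 − 0.672 = 0.328
¬¬(y → (¬(¬x ∨ 0) ⊕ ¬(z ∨ ¬z))) = 1 − 0.328 = 0.672
¬¬¬(y → (¬(¬x ∨ 0) ⊕ ¬(z ∨ ¬z))) = 1 − 0.672 = 0.328
¬¬¬¬(y → (¬(¬x ∨ 0) ⊕ ¬(z ∨ ¬z))) = 1 − 0.328 = 0.672

0.672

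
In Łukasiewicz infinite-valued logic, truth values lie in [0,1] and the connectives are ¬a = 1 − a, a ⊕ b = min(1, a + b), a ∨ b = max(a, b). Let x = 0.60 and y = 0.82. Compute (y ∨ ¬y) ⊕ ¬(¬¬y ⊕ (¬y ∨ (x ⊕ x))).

0.82

¬y = 1 − 0.82 = 0.18
y ∨ ¬y = max(0.82, 0.18) = 0.82
¬¬y = 1 − 0.18 = 0.82
x ⊕ x = min(1, 0.60 + 0.60) = min(1, 1.20) = 1.00
¬y ∨ (x ⊕ x) = max(0.18, 1.00) = 1.00
¬¬y ⊕ (¬y ∨ (x ⊕ x)) = min(1, 0.82 + 1.00) = min(1, 1.82) = 1.00
¬(¬¬y ⊕ (¬y ∨ (x ⊕ x))) = 1 − 1.00 = 0.00
(y ∨ ¬y) ⊕ ¬(¬¬y ⊕ (¬y ∨ (x ⊕ x))) = min(1, 0.82 + 0.00) = min(1, 0.82) = 0.82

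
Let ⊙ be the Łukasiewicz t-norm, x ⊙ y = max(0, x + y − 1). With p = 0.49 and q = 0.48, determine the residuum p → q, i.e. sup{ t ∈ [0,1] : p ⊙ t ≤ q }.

0.99

The residuum of the Łukasiewicz t-norm gives the supremum: min(1, 1 − 0.49 + 0.48).
1 − 0.49 + 0.48 = 0.99, so t = min(1, 0.99) = 0.99.
Check: 0.49 ⊙ 0.99 = max(0, 0.48) = 0.48 ≤ 0.48.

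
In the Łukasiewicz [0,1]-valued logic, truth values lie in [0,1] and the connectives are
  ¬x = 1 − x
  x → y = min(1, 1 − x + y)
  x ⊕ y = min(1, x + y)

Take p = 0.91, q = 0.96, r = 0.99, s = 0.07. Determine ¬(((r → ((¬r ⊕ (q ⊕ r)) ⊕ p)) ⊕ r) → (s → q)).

¬r = 1 − 0.99 = 0.01
q ⊕ r = min(1, 0.96 + 0.99) = min(1, 1.95) = 1.00
¬r ⊕ (q ⊕ r) = min(1, 0.01 + 1.00) = min(1, 1.01) = 1.00
(¬r ⊕ (q ⊕ r)) ⊕ p = min(1, 1.00 + 0.91) = min(1, 1.91) = 1.00
r → ((¬r ⊕ (q ⊕ r)) ⊕ p) = min(1, 1 − 0.99 + 1.00) = min(1, 1.01) = 1.00
(r → ((¬r ⊕ (q ⊕ r)) ⊕ p)) ⊕ r = min(1, 1.00 + 0.99) = min(1, 1.99) = 1.00
s → q = min(1, 1 − 0.07 + 0.96) = min(1, 1.89) = 1.00
((r → ((¬r ⊕ (q ⊕ r)) ⊕ p)) ⊕ r) → (s → q) = min(1, 1 − 1.00 + 1.00) = min(1, 1.00) = 1.00
¬(((r → ((¬r ⊕ (q ⊕ r)) ⊕ p)) ⊕ r) → (s → q)) = 1 − 1.00 = 0.00

0.00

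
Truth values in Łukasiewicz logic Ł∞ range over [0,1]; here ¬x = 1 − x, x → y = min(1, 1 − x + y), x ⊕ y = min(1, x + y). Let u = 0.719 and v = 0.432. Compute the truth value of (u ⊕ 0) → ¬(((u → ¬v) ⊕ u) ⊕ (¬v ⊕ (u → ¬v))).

0.281

u ⊕ 0 = min(1, 0.719 + 0.000) = min(1, 0.719) = 0.719
¬v = 1 − 0.432 = 0.568
u → ¬v = min(1, 1 − 0.719 + 0.568) = min(1, 0.849) = 0.849
(u → ¬v) ⊕ u = min(1, 0.849 + 0.719) = min(1, 1.568) = 1.000
¬v ⊕ (u → ¬v) = min(1, 0.568 + 0.849) = min(1, 1.417) = 1.000
((u → ¬v) ⊕ u) ⊕ (¬v ⊕ (u → ¬v)) = min(1, 1.000 + 1.000) = min(1, 2.000) = 1.000
¬(((u → ¬v) ⊕ u) ⊕ (¬v ⊕ (u → ¬v))) = 1 − 1.000 = 0.000
(u ⊕ 0) → ¬(((u → ¬v) ⊕ u) ⊕ (¬v ⊕ (u → ¬v))) = min(1, 1 − 0.719 + 0.000) = min(1, 0.281) = 0.281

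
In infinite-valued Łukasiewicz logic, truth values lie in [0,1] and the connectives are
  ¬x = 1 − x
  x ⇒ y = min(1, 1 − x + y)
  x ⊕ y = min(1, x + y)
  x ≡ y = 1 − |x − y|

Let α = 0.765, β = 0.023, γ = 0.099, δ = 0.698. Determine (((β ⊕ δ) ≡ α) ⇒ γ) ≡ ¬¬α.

β ⊕ δ = min(1, 0.023 + 0.698) = min(1, 0.721) = 0.721
(β ⊕ δ) ≡ α = 1 − |0.721 − 0.765| = 1 − 0.044 = 0.956
((β ⊕ δ) ≡ α) ⇒ γ = min(1, 1 − 0.956 + 0.099) = min(1, 0.143) = 0.143
¬α = 1 − 0.765 = 0.235
¬¬α = 1 − 0.235 = 0.765
(((β ⊕ δ) ≡ α) ⇒ γ) ≡ ¬¬α = 1 − |0.143 − 0.765| = 1 − 0.622 = 0.378

0.378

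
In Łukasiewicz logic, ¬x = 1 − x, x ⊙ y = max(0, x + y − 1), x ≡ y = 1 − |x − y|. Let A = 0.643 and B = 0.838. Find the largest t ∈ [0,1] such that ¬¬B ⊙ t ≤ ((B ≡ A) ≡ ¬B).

0.519

¬B = 1 − 0.838 = 0.162
¬¬B = 1 − 0.162 = 0.838
So the left factor is ¬¬B = 0.838.
B ≡ A = 1 − |0.838 − 0.643| = 1 − 0.195 = 0.805
(B ≡ A) ≡ ¬B = 1 − |0.805 − 0.162| = 1 − 0.643 = 0.357
So the right-hand bound is (B ≡ A) ≡ ¬B = 0.357.
The residuum of the Łukasiewicz t-norm gives the supremum: min(1, 1 − 0.838 + 0.357).
1 − 0.838 + 0.357 = 0.519, so t = min(1, 0.519) = 0.519.
Check: 0.838 ⊙ 0.519 = max(0, 0.357) = 0.357 ≤ 0.357.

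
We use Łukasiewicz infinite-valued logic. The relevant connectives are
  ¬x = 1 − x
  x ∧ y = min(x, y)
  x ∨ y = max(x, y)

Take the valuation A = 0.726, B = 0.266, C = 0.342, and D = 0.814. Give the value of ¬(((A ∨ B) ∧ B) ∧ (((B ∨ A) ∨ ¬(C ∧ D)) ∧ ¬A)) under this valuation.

0.734

A ∨ B = max(0.726, 0.266) = 0.726
(A ∨ B) ∧ B = min(0.726, 0.266) = 0.266
B ∨ A = max(0.266, 0.726) = 0.726
C ∧ D = min(0.342, 0.814) = 0.342
¬(C ∧ D) = 1 − 0.342 = 0.658
(B ∨ A) ∨ ¬(C ∧ D) = max(0.726, 0.658) = 0.726
¬A = 1 − 0.726 = 0.274
((B ∨ A) ∨ ¬(C ∧ D)) ∧ ¬A = min(0.726, 0.274) = 0.274
((A ∨ B) ∧ B) ∧ (((B ∨ A) ∨ ¬(C ∧ D)) ∧ ¬A) = min(0.266, 0.274) = 0.266
¬(((A ∨ B) ∧ B) ∧ (((B ∨ A) ∨ ¬(C ∧ D)) ∧ ¬A)) = 1 − 0.266 = 0.734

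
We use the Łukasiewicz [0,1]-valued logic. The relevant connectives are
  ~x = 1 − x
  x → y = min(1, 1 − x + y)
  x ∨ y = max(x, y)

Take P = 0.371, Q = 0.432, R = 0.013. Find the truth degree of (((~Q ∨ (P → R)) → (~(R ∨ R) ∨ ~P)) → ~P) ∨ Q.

0.629

~Q = 1 − 0.432 = 0.568
P → R = min(1, 1 − 0.371 + 0.013) = min(1, 0.642) = 0.642
~Q ∨ (P → R) = max(0.568, 0.642) = 0.642
R ∨ R = max(0.013, 0.013) = 0.013
~(R ∨ R) = 1 − 0.013 = 0.987
~P = 1 − 0.371 = 0.629
~(R ∨ R) ∨ ~P = max(0.987, 0.629) = 0.987
(~Q ∨ (P → R)) → (~(R ∨ R) ∨ ~P) = min(1, 1 − 0.642 + 0.987) = min(1, 1.345) = 1.000
((~Q ∨ (P → R)) → (~(R ∨ R) ∨ ~P)) → ~P = min(1, 1 − 1.000 + 0.629) = min(1, 0.629) = 0.629
(((~Q ∨ (P → R)) → (~(R ∨ R) ∨ ~P)) → ~P) ∨ Q = max(0.629, 0.432) = 0.629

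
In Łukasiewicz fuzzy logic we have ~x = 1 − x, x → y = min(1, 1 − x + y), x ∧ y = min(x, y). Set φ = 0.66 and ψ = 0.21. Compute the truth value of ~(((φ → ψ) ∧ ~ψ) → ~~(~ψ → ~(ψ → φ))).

φ → ψ = min(1, 1 − 0.66 + 0.21) = min(1, 0.55) = 0.55
~ψ = 1 − 0.21 = 0.79
(φ → ψ) ∧ ~ψ = min(0.55, 0.79) = 0.55
ψ → φ = min(1, 1 − 0.21 + 0.66) = min(1, 1.45) = 1.00
~(ψ → φ) = 1 − 1.00 = 0.00
~ψ → ~(ψ → φ) = min(1, 1 − 0.79 + 0.00) = min(1, 0.21) = 0.21
~(~ψ → ~(ψ → φ)) = 1 − 0.21 = 0.79
~~(~ψ → ~(ψ → φ)) = 1 − 0.79 = 0.21
((φ → ψ) ∧ ~ψ) → ~~(~ψ → ~(ψ → φ)) = min(1, 1 − 0.55 + 0.21) = min(1, 0.66) = 0.66
~(((φ → ψ) ∧ ~ψ) → ~~(~ψ → ~(ψ → φ))) = 1 − 0.66 = 0.34

0.34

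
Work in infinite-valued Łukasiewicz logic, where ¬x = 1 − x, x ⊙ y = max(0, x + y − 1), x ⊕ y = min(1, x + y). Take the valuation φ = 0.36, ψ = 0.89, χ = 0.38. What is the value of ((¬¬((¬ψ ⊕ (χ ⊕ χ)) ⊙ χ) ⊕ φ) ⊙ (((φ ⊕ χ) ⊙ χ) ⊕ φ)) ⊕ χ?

0.47

¬ψ = 1 − 0.89 = 0.11
χ ⊕ χ = min(1, 0.38 + 0.38) = min(1, 0.76) = 0.76
¬ψ ⊕ (χ ⊕ χ) = min(1, 0.11 + 0.76) = min(1, 0.87) = 0.87
(¬ψ ⊕ (χ ⊕ χ)) ⊙ χ = max(0, 0.87 + 0.38 − 1) = max(0, 0.25) = 0.25
¬((¬ψ ⊕ (χ ⊕ χ)) ⊙ χ) = 1 − 0.25 = 0.75
¬¬((¬ψ ⊕ (χ ⊕ χ)) ⊙ χ) = 1 − 0.75 = 0.25
¬¬((¬ψ ⊕ (χ ⊕ χ)) ⊙ χ) ⊕ φ = min(1, 0.25 + 0.36) = min(1, 0.61) = 0.61
φ ⊕ χ = min(1, 0.36 + 0.38) = min(1, 0.74) = 0.74
(φ ⊕ χ) ⊙ χ = max(0, 0.74 + 0.38 − 1) = max(0, 0.12) = 0.12
((φ ⊕ χ) ⊙ χ) ⊕ φ = min(1, 0.12 + 0.36) = min(1, 0.48) = 0.48
(¬¬((¬ψ ⊕ (χ ⊕ χ)) ⊙ χ) ⊕ φ) ⊙ (((φ ⊕ χ) ⊙ χ) ⊕ φ) = max(0, 0.61 + 0.48 − 1) = max(0, 0.09) = 0.09
((¬¬((¬ψ ⊕ (χ ⊕ χ)) ⊙ χ) ⊕ φ) ⊙ (((φ ⊕ χ) ⊙ χ) ⊕ φ)) ⊕ χ = min(1, 0.09 + 0.38) = min(1, 0.47) = 0.47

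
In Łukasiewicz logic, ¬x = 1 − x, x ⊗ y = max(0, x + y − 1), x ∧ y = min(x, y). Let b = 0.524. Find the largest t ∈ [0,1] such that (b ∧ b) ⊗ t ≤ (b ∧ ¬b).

b ∧ b = min(0.524, 0.524) = 0.524
So the left factor is b ∧ b = 0.524.
¬b = 1 − 0.524 = 0.476
b ∧ ¬b = min(0.524, 0.476) = 0.476
So the right-hand bound is b ∧ ¬b = 0.476.
The residuum of the Łukasiewicz t-norm gives the supremum: min(1, 1 − 0.524 + 0.476).
1 − 0.524 + 0.476 = 0.952, so t = min(1, 0.952) = 0.952.
Check: 0.524 ⊗ 0.952 = max(0, 0.476) = 0.476 ≤ 0.476.

0.952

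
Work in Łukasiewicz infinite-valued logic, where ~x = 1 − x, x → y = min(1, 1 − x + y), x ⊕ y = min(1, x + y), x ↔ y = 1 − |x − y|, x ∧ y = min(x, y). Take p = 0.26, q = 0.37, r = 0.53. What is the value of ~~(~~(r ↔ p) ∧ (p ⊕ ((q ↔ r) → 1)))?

0.73

r ↔ p = 1 − |0.53 − 0.26| = 1 − 0.27 = 0.73
~(r ↔ p) = 1 − 0.73 = 0.27
~~(r ↔ p) = 1 − 0.27 = 0.73
q ↔ r = 1 − |0.37 − 0.53| = 1 − 0.16 = 0.84
(q ↔ r) → 1 = min(1, 1 − 0.84 + 1.00) = min(1, 1.16) = 1.00
p ⊕ ((q ↔ r) → 1) = min(1, 0.26 + 1.00) = min(1, 1.26) = 1.00
~~(r ↔ p) ∧ (p ⊕ ((q ↔ r) → 1)) = min(0.73, 1.00) = 0.73
~(~~(r ↔ p) ∧ (p ⊕ ((q ↔ r) → 1))) = 1 − 0.73 = 0.27
~~(~~(r ↔ p) ∧ (p ⊕ ((q ↔ r) → 1))) = 1 − 0.27 = 0.73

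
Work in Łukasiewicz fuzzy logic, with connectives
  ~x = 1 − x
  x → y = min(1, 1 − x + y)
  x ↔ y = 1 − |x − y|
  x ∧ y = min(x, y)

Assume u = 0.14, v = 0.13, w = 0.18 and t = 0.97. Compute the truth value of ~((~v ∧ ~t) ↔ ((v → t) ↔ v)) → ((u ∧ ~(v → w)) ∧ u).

~v = 1 − 0.13 = 0.87
~t = 1 − 0.97 = 0.03
~v ∧ ~t = min(0.87, 0.03) = 0.03
v → t = min(1, 1 − 0.13 + 0.97) = min(1, 1.84) = 1.00
(v → t) ↔ v = 1 − |1.00 − 0.13| = 1 − 0.87 = 0.13
(~v ∧ ~t) ↔ ((v → t) ↔ v) = 1 − |0.03 − 0.13| = 1 − 0.10 = 0.90
~((~v ∧ ~t) ↔ ((v → t) ↔ v)) = 1 − 0.90 = 0.10
v → w = min(1, 1 − 0.13 + 0.18) = min(1, 1.05) = 1.00
~(v → w) = 1 − 1.00 = 0.00
u ∧ ~(v → w) = min(0.14, 0.00) = 0.00
(u ∧ ~(v → w)) ∧ u = min(0.00, 0.14) = 0.00
~((~v ∧ ~t) ↔ ((v → t) ↔ v)) → ((u ∧ ~(v → w)) ∧ u) = min(1, 1 − 0.10 + 0.00) = min(1, 0.90) = 0.90

0.90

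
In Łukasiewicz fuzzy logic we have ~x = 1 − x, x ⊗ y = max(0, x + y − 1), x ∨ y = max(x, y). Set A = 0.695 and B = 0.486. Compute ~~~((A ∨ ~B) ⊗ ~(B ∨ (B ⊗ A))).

~B = 1 − 0.486 = 0.514
A ∨ ~B = max(0.695, 0.514) = 0.695
B ⊗ A = max(0, 0.486 + 0.695 − 1) = max(0, 0.181) = 0.181
B ∨ (B ⊗ A) = max(0.486, 0.181) = 0.486
~(B ∨ (B ⊗ A)) = 1 − 0.486 = 0.514
(A ∨ ~B) ⊗ ~(B ∨ (B ⊗ A)) = max(0, 0.695 + 0.514 − 1) = max(0, 0.209) = 0.209
~((A ∨ ~B) ⊗ ~(B ∨ (B ⊗ A))) = 1 − 0.209 = 0.791
~~((A ∨ ~B) ⊗ ~(B ∨ (B ⊗ A))) = 1 − 0.791 = 0.209
~~~((A ∨ ~B) ⊗ ~(B ∨ (B ⊗ A))) = 1 − 0.209 = 0.791

0.791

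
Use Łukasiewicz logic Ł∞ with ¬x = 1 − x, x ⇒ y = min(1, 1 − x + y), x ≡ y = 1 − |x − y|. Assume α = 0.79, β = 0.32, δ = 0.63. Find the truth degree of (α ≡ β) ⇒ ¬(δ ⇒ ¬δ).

0.73

α ≡ β = 1 − |0.79 − 0.32| = 1 − 0.47 = 0.53
¬δ = 1 − 0.63 = 0.37
δ ⇒ ¬δ = min(1, 1 − 0.63 + 0.37) = min(1, 0.74) = 0.74
¬(δ ⇒ ¬δ) = 1 − 0.74 = 0.26
(α ≡ β) ⇒ ¬(δ ⇒ ¬δ) = min(1, 1 − 0.53 + 0.26) = min(1, 0.73) = 0.73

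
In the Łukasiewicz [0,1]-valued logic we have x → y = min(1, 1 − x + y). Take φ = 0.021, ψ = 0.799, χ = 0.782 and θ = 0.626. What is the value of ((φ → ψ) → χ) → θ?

φ → ψ = min(1, 1 − 0.021 + 0.799) = min(1, 1.778) = 1.000
(φ → ψ) → χ = min(1, 1 − 1.000 + 0.782) = min(1, 0.782) = 0.782
((φ → ψ) → χ) → θ = min(1, 1 − 0.782 + 0.626) = min(1, 0.844) = 0.844

0.844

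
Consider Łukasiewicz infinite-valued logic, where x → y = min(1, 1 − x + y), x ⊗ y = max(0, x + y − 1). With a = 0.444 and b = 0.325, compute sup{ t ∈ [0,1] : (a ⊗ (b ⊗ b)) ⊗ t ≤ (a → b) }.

1.000

b ⊗ b = max(0, 0.325 + 0.325 − 1) = max(0, -0.350) = 0.000
a ⊗ (b ⊗ b) = max(0, 0.444 + 0.000 − 1) = max(0, -0.556) = 0.000
So the left factor is a ⊗ (b ⊗ b) = 0.000.
a → b = min(1, 1 − 0.444 + 0.325) = min(1, 0.881) = 0.881
So the right-hand bound is a → b = 0.881.
The residuum of the Łukasiewicz t-norm gives the supremum: min(1, 1 − 0.000 + 0.881).
1 − 0.000 + 0.881 = 1.881, so t = min(1, 1.881) = 1.000.
Check: 0.000 ⊗ 1.000 = max(0, 0.000) = 0.000 ≤ 0.881.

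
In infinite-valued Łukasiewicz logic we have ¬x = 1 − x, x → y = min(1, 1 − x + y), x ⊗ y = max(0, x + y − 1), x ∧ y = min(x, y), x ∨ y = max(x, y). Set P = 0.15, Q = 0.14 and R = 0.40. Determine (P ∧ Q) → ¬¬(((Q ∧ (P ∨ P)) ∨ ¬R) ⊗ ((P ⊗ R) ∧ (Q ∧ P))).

P ∧ Q = min(0.15, 0.14) = 0.14
P ∨ P = max(0.15, 0.15) = 0.15
Q ∧ (P ∨ P) = min(0.14, 0.15) = 0.14
¬R = 1 − 0.40 = 0.60
(Q ∧ (P ∨ P)) ∨ ¬R = max(0.14, 0.60) = 0.60
P ⊗ R = max(0, 0.15 + 0.40 − 1) = max(0, -0.45) = 0.00
Q ∧ P = min(0.14, 0.15) = 0.14
(P ⊗ R) ∧ (Q ∧ P) = min(0.00, 0.14) = 0.00
((Q ∧ (P ∨ P)) ∨ ¬R) ⊗ ((P ⊗ R) ∧ (Q ∧ P)) = max(0, 0.60 + 0.00 − 1) = max(0, -0.40) = 0.00
¬(((Q ∧ (P ∨ P)) ∨ ¬R) ⊗ ((P ⊗ R) ∧ (Q ∧ P))) = 1 − 0.00 = 1.00
¬¬(((Q ∧ (P ∨ P)) ∨ ¬R) ⊗ ((P ⊗ R) ∧ (Q ∧ P))) = 1 − 1.00 = 0.00
(P ∧ Q) → ¬¬(((Q ∧ (P ∨ P)) ∨ ¬R) ⊗ ((P ⊗ R) ∧ (Q ∧ P))) = min(1, 1 − 0.14 + 0.00) = min(1, 0.86) = 0.86

0.86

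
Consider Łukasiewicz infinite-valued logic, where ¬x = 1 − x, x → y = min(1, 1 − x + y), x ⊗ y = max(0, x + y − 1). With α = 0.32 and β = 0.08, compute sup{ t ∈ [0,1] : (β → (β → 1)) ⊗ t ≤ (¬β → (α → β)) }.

0.84

β → 1 = min(1, 1 − 0.08 + 1.00) = min(1, 1.92) = 1.00
β → (β → 1) = min(1, 1 − 0.08 + 1.00) = min(1, 1.92) = 1.00
So the left factor is β → (β → 1) = 1.00.
¬β = 1 − 0.08 = 0.92
α → β = min(1, 1 − 0.32 + 0.08) = min(1, 0.76) = 0.76
¬β → (α → β) = min(1, 1 − 0.92 + 0.76) = min(1, 0.84) = 0.84
So the right-hand bound is ¬β → (α → β) = 0.84.
The residuum of the Łukasiewicz t-norm gives the supremum: min(1, 1 − 1.00 + 0.84).
1 − 1.00 + 0.84 = 0.84, so t = min(1, 0.84) = 0.84.
Check: 1.00 ⊗ 0.84 = max(0, 0.84) = 0.84 ≤ 0.84.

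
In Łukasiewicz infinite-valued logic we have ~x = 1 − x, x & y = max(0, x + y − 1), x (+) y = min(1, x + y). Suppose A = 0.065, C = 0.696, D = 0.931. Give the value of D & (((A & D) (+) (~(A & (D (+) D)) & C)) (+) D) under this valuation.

A & D = max(0, 0.065 + 0.931 − 1) = max(0, -0.004) = 0.000
D (+) D = min(1, 0.931 + 0.931) = min(1, 1.862) = 1.000
A & (D (+) D) = max(0, 0.065 + 1.000 − 1) = max(0, 0.065) = 0.065
~(A & (D (+) D)) = 1 − 0.065 = 0.935
~(A & (D (+) D)) & C = max(0, 0.935 + 0.696 − 1) = max(0, 0.631) = 0.631
(A & D) (+) (~(A & (D (+) D)) & C) = min(1, 0.000 + 0.631) = min(1, 0.631) = 0.631
((A & D) (+) (~(A & (D (+) D)) & C)) (+) D = min(1, 0.631 + 0.931) = min(1, 1.562) = 1.000
D & (((A & D) (+) (~(A & (D (+) D)) & C)) (+) D) = max(0, 0.931 + 1.000 − 1) = max(0, 0.931) = 0.931

0.931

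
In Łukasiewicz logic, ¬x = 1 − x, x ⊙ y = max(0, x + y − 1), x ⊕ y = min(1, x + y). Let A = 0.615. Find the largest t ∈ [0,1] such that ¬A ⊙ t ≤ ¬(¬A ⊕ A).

0.615

¬A = 1 − 0.615 = 0.385
So the left factor is ¬A = 0.385.
¬A ⊕ A = min(1, 0.385 + 0.615) = min(1, 1.000) = 1.000
¬(¬A ⊕ A) = 1 − 1.000 = 0.000
So the right-hand bound is ¬(¬A ⊕ A) = 0.000.
The residuum of the Łukasiewicz t-norm gives the supremum: min(1, 1 − 0.385 + 0.000).
1 − 0.385 + 0.000 = 0.615, so t = min(1, 0.615) = 0.615.
Check: 0.385 ⊙ 0.615 = max(0, 0.000) = 0.000 ≤ 0.000.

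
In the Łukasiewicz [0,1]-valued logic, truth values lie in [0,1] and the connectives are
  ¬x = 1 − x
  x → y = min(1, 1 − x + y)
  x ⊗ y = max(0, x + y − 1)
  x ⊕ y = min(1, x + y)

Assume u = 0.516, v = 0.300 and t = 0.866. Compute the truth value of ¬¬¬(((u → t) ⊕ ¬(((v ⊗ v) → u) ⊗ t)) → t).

u → t = min(1, 1 − 0.516 + 0.866) = min(1, 1.350) = 1.000
v ⊗ v = max(0, 0.300 + 0.300 − 1) = max(0, -0.400) = 0.000
(v ⊗ v) → u = min(1, 1 − 0.000 + 0.516) = min(1, 1.516) = 1.000
((v ⊗ v) → u) ⊗ t = max(0, 1.000 + 0.866 − 1) = max(0, 0.866) = 0.866
¬(((v ⊗ v) → u) ⊗ t) = 1 − 0.866 = 0.134
(u → t) ⊕ ¬(((v ⊗ v) → u) ⊗ t) = min(1, 1.000 + 0.134) = min(1, 1.134) = 1.000
((u → t) ⊕ ¬(((v ⊗ v) → u) ⊗ t)) → t = min(1, 1 − 1.000 + 0.866) = min(1, 0.866) = 0.866
¬(((u → t) ⊕ ¬(((v ⊗ v) → u) ⊗ t)) → t) = 1 − 0.866 = 0.134
¬¬(((u → t) ⊕ ¬(((v ⊗ v) → u) ⊗ t)) → t) = 1 − 0.134 = 0.866
¬¬¬(((u → t) ⊕ ¬(((v ⊗ v) → u) ⊗ t)) → t) = 1 − 0.866 = 0.134

0.134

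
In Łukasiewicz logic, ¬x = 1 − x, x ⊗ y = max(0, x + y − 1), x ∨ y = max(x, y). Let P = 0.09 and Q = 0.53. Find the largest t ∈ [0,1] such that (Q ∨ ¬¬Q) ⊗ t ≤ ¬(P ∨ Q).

0.94

¬Q = 1 − 0.53 = 0.47
¬¬Q = 1 − 0.47 = 0.53
Q ∨ ¬¬Q = max(0.53, 0.53) = 0.53
So the left factor is Q ∨ ¬¬Q = 0.53.
P ∨ Q = max(0.09, 0.53) = 0.53
¬(P ∨ Q) = 1 − 0.53 = 0.47
So the right-hand bound is ¬(P ∨ Q) = 0.47.
The residuum of the Łukasiewicz t-norm gives the supremum: min(1, 1 − 0.53 + 0.47).
1 − 0.53 + 0.47 = 0.94, so t = min(1, 0.94) = 0.94.
Check: 0.53 ⊗ 0.94 = max(0, 0.47) = 0.47 ≤ 0.47.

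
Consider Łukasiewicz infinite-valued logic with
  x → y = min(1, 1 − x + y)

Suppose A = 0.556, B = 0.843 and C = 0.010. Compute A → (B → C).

B → C = min(1, 1 − 0.843 + 0.010) = min(1, 0.167) = 0.167
A → (B → C) = min(1, 1 − 0.556 + 0.167) = min(1, 0.611) = 0.611

0.611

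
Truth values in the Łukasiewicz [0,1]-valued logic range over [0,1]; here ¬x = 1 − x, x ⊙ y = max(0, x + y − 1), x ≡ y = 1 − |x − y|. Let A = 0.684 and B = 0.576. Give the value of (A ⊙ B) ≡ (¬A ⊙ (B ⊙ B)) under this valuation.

A ⊙ B = max(0, 0.684 + 0.576 − 1) = max(0, 0.260) = 0.260
¬A = 1 − 0.684 = 0.316
B ⊙ B = max(0, 0.576 + 0.576 − 1) = max(0, 0.152) = 0.152
¬A ⊙ (B ⊙ B) = max(0, 0.316 + 0.152 − 1) = max(0, -0.532) = 0.000
(A ⊙ B) ≡ (¬A ⊙ (B ⊙ B)) = 1 − |0.260 − 0.000| = 1 − 0.260 = 0.740

0.740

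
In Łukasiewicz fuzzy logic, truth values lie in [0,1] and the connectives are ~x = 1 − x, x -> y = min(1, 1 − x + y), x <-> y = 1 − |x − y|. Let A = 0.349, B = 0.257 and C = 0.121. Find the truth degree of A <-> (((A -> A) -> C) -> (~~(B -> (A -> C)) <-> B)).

A -> A = min(1, 1 − 0.349 + 0.349) = min(1, 1.000) = 1.000
(A -> A) -> C = min(1, 1 − 1.000 + 0.121) = min(1, 0.121) = 0.121
A -> C = min(1, 1 − 0.349 + 0.121) = min(1, 0.772) = 0.772
B -> (A -> C) = min(1, 1 − 0.257 + 0.772) = min(1, 1.515) = 1.000
~(B -> (A -> C)) = 1 − 1.000 = 0.000
~~(B -> (A -> C)) = 1 − 0.000 = 1.000
~~(B -> (A -> C)) <-> B = 1 − |1.000 − 0.257| = 1 − 0.743 = 0.257
((A -> A) -> C) -> (~~(B -> (A -> C)) <-> B) = min(1, 1 − 0.121 + 0.257) = min(1, 1.136) = 1.000
A <-> (((A -> A) -> C) -> (~~(B -> (A -> C)) <-> B)) = 1 − |0.349 − 1.000| = 1 − 0.651 = 0.349

0.349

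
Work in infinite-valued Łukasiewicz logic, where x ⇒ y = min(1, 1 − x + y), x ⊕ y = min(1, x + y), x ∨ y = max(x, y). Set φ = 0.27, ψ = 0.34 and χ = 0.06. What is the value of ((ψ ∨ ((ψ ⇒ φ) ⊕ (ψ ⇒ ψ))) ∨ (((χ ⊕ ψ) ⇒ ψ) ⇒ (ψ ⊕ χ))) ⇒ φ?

ψ ⇒ φ = min(1, 1 − 0.34 + 0.27) = min(1, 0.93) = 0.93
ψ ⇒ ψ = min(1, 1 − 0.34 + 0.34) = min(1, 1.00) = 1.00
(ψ ⇒ φ) ⊕ (ψ ⇒ ψ) = min(1, 0.93 + 1.00) = min(1, 1.93) = 1.00
ψ ∨ ((ψ ⇒ φ) ⊕ (ψ ⇒ ψ)) = max(0.34, 1.00) = 1.00
χ ⊕ ψ = min(1, 0.06 + 0.34) = min(1, 0.40) = 0.40
(χ ⊕ ψ) ⇒ ψ = min(1, 1 − 0.40 + 0.34) = min(1, 0.94) = 0.94
ψ ⊕ χ = min(1, 0.34 + 0.06) = min(1, 0.40) = 0.40
((χ ⊕ ψ) ⇒ ψ) ⇒ (ψ ⊕ χ) = min(1, 1 − 0.94 + 0.40) = min(1, 0.46) = 0.46
(ψ ∨ ((ψ ⇒ φ) ⊕ (ψ ⇒ ψ))) ∨ (((χ ⊕ ψ) ⇒ ψ) ⇒ (ψ ⊕ χ)) = max(1.00, 0.46) = 1.00
((ψ ∨ ((ψ ⇒ φ) ⊕ (ψ ⇒ ψ))) ∨ (((χ ⊕ ψ) ⇒ ψ) ⇒ (ψ ⊕ χ))) ⇒ φ = min(1, 1 − 1.00 + 0.27) = min(1, 0.27) = 0.27

0.27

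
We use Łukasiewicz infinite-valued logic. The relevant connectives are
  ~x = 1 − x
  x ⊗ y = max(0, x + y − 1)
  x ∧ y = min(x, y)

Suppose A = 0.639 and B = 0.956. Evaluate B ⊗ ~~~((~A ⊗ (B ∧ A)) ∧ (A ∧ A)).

0.956

~A = 1 − 0.639 = 0.361
B ∧ A = min(0.956, 0.639) = 0.639
~A ⊗ (B ∧ A) = max(0, 0.361 + 0.639 − 1) = max(0, 0.000) = 0.000
A ∧ A = min(0.639, 0.639) = 0.639
(~A ⊗ (B ∧ A)) ∧ (A ∧ A) = min(0.000, 0.639) = 0.000
~((~A ⊗ (B ∧ A)) ∧ (A ∧ A)) = 1 − 0.000 = 1.000
~~((~A ⊗ (B ∧ A)) ∧ (A ∧ A)) = 1 − 1.000 = 0.000
~~~((~A ⊗ (B ∧ A)) ∧ (A ∧ A)) = 1 − 0.000 = 1.000
B ⊗ ~~~((~A ⊗ (B ∧ A)) ∧ (A ∧ A)) = max(0, 0.956 + 1.000 − 1) = max(0, 0.956) = 0.956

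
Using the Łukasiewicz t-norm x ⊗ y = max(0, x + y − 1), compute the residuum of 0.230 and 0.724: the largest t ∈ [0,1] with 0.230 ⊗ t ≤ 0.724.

1.000

The residuum of the Łukasiewicz t-norm gives the supremum: min(1, 1 − 0.230 + 0.724).
1 − 0.230 + 0.724 = 1.494, so t = min(1, 1.494) = 1.000.
Check: 0.230 ⊗ 1.000 = max(0, 0.230) = 0.230 ≤ 0.724.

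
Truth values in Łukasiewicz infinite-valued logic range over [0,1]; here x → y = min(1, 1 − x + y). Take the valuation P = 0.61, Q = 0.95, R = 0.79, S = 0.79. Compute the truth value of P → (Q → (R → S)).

1.00

R → S = min(1, 1 − 0.79 + 0.79) = min(1, 1.00) = 1.00
Q → (R → S) = min(1, 1 − 0.95 + 1.00) = min(1, 1.05) = 1.00
P → (Q → (R → S)) = min(1, 1 − 0.61 + 1.00) = min(1, 1.39) = 1.00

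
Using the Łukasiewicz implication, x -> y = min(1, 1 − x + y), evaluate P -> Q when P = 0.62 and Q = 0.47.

0.85

P -> Q = min(1, 1 − 0.62 + 0.47) = min(1, 0.85) = 0.85
For comparison, the Gödel implication (1 if x ≤ y else y) would give 0.47.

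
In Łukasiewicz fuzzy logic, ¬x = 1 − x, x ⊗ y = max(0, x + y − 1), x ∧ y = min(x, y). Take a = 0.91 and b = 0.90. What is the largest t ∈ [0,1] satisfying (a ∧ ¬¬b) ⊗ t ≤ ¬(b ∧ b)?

0.20

¬b = 1 − 0.90 = 0.10
¬¬b = 1 − 0.10 = 0.90
a ∧ ¬¬b = min(0.91, 0.90) = 0.90
So the left factor is a ∧ ¬¬b = 0.90.
b ∧ b = min(0.90, 0.90) = 0.90
¬(b ∧ b) = 1 − 0.90 = 0.10
So the right-hand bound is ¬(b ∧ b) = 0.10.
The residuum of the Łukasiewicz t-norm gives the supremum: min(1, 1 − 0.90 + 0.10).
1 − 0.90 + 0.10 = 0.20, so t = min(1, 0.20) = 0.20.
Check: 0.90 ⊗ 0.20 = max(0, 0.10) = 0.10 ≤ 0.10.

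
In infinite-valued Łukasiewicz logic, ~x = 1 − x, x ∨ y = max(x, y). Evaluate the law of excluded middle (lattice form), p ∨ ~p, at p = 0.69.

~p = 1 − 0.69 = 0.31
p ∨ ~p = max(0.69, 0.31) = 0.69
(The value 0.69 < 1 shows this instance is not satisfied; not a Ł∞-tautology — its value is max(a, 1−a).)

0.69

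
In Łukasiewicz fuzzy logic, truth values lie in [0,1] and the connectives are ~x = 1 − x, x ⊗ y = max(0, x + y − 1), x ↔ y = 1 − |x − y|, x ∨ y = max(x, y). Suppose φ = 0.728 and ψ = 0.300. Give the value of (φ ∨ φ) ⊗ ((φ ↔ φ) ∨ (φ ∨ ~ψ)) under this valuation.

0.728

φ ∨ φ = max(0.728, 0.728) = 0.728
φ ↔ φ = 1 − |0.728 − 0.728| = 1 − 0.000 = 1.000
~ψ = 1 − 0.300 = 0.700
φ ∨ ~ψ = max(0.728, 0.700) = 0.728
(φ ↔ φ) ∨ (φ ∨ ~ψ) = max(1.000, 0.728) = 1.000
(φ ∨ φ) ⊗ ((φ ↔ φ) ∨ (φ ∨ ~ψ)) = max(0, 0.728 + 1.000 − 1) = max(0, 0.728) = 0.728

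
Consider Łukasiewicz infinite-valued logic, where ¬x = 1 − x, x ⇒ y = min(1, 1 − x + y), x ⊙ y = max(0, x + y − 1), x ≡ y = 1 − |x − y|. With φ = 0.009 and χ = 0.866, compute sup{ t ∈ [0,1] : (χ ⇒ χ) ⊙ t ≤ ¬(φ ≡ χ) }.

χ ⇒ χ = min(1, 1 − 0.866 + 0.866) = min(1, 1.000) = 1.000
So the left factor is χ ⇒ χ = 1.000.
φ ≡ χ = 1 − |0.009 − 0.866| = 1 − 0.857 = 0.143
¬(φ ≡ χ) = 1 − 0.143 = 0.857
So the right-hand bound is ¬(φ ≡ χ) = 0.857.
The residuum of the Łukasiewicz t-norm gives the supremum: min(1, 1 − 1.000 + 0.857).
1 − 1.000 + 0.857 = 0.857, so t = min(1, 0.857) = 0.857.
Check: 1.000 ⊙ 0.857 = max(0, 0.857) = 0.857 ≤ 0.857.

0.857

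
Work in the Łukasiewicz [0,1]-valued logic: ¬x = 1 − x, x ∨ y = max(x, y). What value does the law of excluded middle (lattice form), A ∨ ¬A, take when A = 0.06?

¬A = 1 − 0.06 = 0.94
A ∨ ¬A = max(0.06, 0.94) = 0.94
(The value 0.94 < 1 shows this instance is not satisfied; not a Ł∞-tautology — its value is max(a, 1−a).)

0.94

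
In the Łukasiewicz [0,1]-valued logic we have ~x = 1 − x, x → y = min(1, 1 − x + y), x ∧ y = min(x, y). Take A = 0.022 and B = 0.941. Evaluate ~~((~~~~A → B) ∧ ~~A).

~A = 1 − 0.022 = 0.978
~~A = 1 − 0.978 = 0.022
~~~A = 1 − 0.022 = 0.978
~~~~A = 1 − 0.978 = 0.022
~~~~A → B = min(1, 1 − 0.022 + 0.941) = min(1, 1.919) = 1.000
(~~~~A → B) ∧ ~~A = min(1.000, 0.022) = 0.022
~((~~~~A → B) ∧ ~~A) = 1 − 0.022 = 0.978
~~((~~~~A → B) ∧ ~~A) = 1 − 0.978 = 0.022

0.022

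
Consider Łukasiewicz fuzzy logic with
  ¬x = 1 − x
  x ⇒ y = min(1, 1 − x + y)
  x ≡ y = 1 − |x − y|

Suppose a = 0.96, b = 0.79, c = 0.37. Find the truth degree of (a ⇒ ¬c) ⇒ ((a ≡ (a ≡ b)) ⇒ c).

0.83

¬c = 1 − 0.37 = 0.63
a ⇒ ¬c = min(1, 1 − 0.96 + 0.63) = min(1, 0.67) = 0.67
a ≡ b = 1 − |0.96 − 0.79| = 1 − 0.17 = 0.83
a ≡ (a ≡ b) = 1 − |0.96 − 0.83| = 1 − 0.13 = 0.87
(a ≡ (a ≡ b)) ⇒ c = min(1, 1 − 0.87 + 0.37) = min(1, 0.50) = 0.50
(a ⇒ ¬c) ⇒ ((a ≡ (a ≡ b)) ⇒ c) = min(1, 1 − 0.67 + 0.50) = min(1, 0.83) = 0.83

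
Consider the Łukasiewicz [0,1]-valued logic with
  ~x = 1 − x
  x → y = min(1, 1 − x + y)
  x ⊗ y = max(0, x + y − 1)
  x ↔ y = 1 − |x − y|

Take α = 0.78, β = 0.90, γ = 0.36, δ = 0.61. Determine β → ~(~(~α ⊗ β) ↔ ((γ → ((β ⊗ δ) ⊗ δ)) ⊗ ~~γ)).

~α = 1 − 0.78 = 0.22
~α ⊗ β = max(0, 0.22 + 0.90 − 1) = max(0, 0.12) = 0.12
~(~α ⊗ β) = 1 − 0.12 = 0.88
β ⊗ δ = max(0, 0.90 + 0.61 − 1) = max(0, 0.51) = 0.51
(β ⊗ δ) ⊗ δ = max(0, 0.51 + 0.61 − 1) = max(0, 0.12) = 0.12
γ → ((β ⊗ δ) ⊗ δ) = min(1, 1 − 0.36 + 0.12) = min(1, 0.76) = 0.76
~γ = 1 − 0.36 = 0.64
~~γ = 1 − 0.64 = 0.36
(γ → ((β ⊗ δ) ⊗ δ)) ⊗ ~~γ = max(0, 0.76 + 0.36 − 1) = max(0, 0.12) = 0.12
~(~α ⊗ β) ↔ ((γ → ((β ⊗ δ) ⊗ δ)) ⊗ ~~γ) = 1 − |0.88 − 0.12| = 1 − 0.76 = 0.24
~(~(~α ⊗ β) ↔ ((γ → ((β ⊗ δ) ⊗ δ)) ⊗ ~~γ)) = 1 − 0.24 = 0.76
β → ~(~(~α ⊗ β) ↔ ((γ → ((β ⊗ δ) ⊗ δ)) ⊗ ~~γ)) = min(1, 1 − 0.90 + 0.76) = min(1, 0.86) = 0.86

0.86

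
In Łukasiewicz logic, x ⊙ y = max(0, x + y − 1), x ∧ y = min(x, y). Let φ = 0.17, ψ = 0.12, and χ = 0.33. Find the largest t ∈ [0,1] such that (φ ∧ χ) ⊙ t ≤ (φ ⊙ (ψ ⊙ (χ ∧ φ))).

0.83

φ ∧ χ = min(0.17, 0.33) = 0.17
So the left factor is φ ∧ χ = 0.17.
χ ∧ φ = min(0.33, 0.17) = 0.17
ψ ⊙ (χ ∧ φ) = max(0, 0.12 + 0.17 − 1) = max(0, -0.71) = 0.00
φ ⊙ (ψ ⊙ (χ ∧ φ)) = max(0, 0.17 + 0.00 − 1) = max(0, -0.83) = 0.00
So the right-hand bound is φ ⊙ (ψ ⊙ (χ ∧ φ)) = 0.00.
The residuum of the Łukasiewicz t-norm gives the supremum: min(1, 1 − 0.17 + 0.00).
1 − 0.17 + 0.00 = 0.83, so t = min(1, 0.83) = 0.83.
Check: 0.17 ⊙ 0.83 = max(0, 0.00) = 0.00 ≤ 0.00.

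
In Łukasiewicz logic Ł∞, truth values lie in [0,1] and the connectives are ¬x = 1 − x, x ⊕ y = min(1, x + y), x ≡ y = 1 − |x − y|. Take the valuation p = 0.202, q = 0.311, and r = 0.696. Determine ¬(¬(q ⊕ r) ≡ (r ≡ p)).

q ⊕ r = min(1, 0.311 + 0.696) = min(1, 1.007) = 1.000
¬(q ⊕ r) = 1 − 1.000 = 0.000
r ≡ p = 1 − |0.696 − 0.202| = 1 − 0.494 = 0.506
¬(q ⊕ r) ≡ (r ≡ p) = 1 − |0.000 − 0.506| = 1 − 0.506 = 0.494
¬(¬(q ⊕ r) ≡ (r ≡ p)) = 1 − 0.494 = 0.506

0.506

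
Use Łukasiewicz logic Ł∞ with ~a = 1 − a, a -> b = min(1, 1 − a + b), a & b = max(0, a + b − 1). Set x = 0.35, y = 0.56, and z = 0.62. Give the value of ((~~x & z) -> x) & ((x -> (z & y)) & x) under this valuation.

~x = 1 − 0.35 = 0.65
~~x = 1 − 0.65 = 0.35
~~x & z = max(0, 0.35 + 0.62 − 1) = max(0, -0.03) = 0.00
(~~x & z) -> x = min(1, 1 − 0.00 + 0.35) = min(1, 1.35) = 1.00
z & y = max(0, 0.62 + 0.56 − 1) = max(0, 0.18) = 0.18
x -> (z & y) = min(1, 1 − 0.35 + 0.18) = min(1, 0.83) = 0.83
(x -> (z & y)) & x = max(0, 0.83 + 0.35 − 1) = max(0, 0.18) = 0.18
((~~x & z) -> x) & ((x -> (z & y)) & x) = max(0, 1.00 + 0.18 − 1) = max(0, 0.18) = 0.18

0.18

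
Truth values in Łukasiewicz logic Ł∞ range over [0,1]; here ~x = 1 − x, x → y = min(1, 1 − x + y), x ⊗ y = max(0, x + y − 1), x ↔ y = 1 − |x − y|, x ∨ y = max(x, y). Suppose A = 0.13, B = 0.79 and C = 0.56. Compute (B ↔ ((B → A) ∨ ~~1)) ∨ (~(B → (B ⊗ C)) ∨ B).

B → A = min(1, 1 − 0.79 + 0.13) = min(1, 0.34) = 0.34
~1 = 1 − 1.00 = 0.00
~~1 = 1 − 0.00 = 1.00
(B → A) ∨ ~~1 = max(0.34, 1.00) = 1.00
B ↔ ((B → A) ∨ ~~1) = 1 − |0.79 − 1.00| = 1 − 0.21 = 0.79
B ⊗ C = max(0, 0.79 + 0.56 − 1) = max(0, 0.35) = 0.35
B → (B ⊗ C) = min(1, 1 − 0.79 + 0.35) = min(1, 0.56) = 0.56
~(B → (B ⊗ C)) = 1 − 0.56 = 0.44
~(B → (B ⊗ C)) ∨ B = max(0.44, 0.79) = 0.79
(B ↔ ((B → A) ∨ ~~1)) ∨ (~(B → (B ⊗ C)) ∨ B) = max(0.79, 0.79) = 0.79

0.79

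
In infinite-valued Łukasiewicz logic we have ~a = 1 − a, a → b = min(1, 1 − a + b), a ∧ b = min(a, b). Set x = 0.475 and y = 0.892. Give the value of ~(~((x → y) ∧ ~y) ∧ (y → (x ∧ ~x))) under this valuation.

x → y = min(1, 1 − 0.475 + 0.892) = min(1, 1.417) = 1.000
~y = 1 − 0.892 = 0.108
(x → y) ∧ ~y = min(1.000, 0.108) = 0.108
~((x → y) ∧ ~y) = 1 − 0.108 = 0.892
~x = 1 − 0.475 = 0.525
x ∧ ~x = min(0.475, 0.525) = 0.475
y → (x ∧ ~x) = min(1, 1 − 0.892 + 0.475) = min(1, 0.583) = 0.583
~((x → y) ∧ ~y) ∧ (y → (x ∧ ~x)) = min(0.892, 0.583) = 0.583
~(~((x → y) ∧ ~y) ∧ (y → (x ∧ ~x))) = 1 − 0.583 = 0.417

0.417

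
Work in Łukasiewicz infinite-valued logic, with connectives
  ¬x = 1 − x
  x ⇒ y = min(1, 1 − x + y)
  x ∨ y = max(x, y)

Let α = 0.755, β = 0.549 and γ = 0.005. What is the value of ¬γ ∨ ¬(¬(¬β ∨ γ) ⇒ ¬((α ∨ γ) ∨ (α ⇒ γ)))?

0.995

¬γ = 1 − 0.005 = 0.995
¬β = 1 − 0.549 = 0.451
¬β ∨ γ = max(0.451, 0.005) = 0.451
¬(¬β ∨ γ) = 1 − 0.451 = 0.549
α ∨ γ = max(0.755, 0.005) = 0.755
α ⇒ γ = min(1, 1 − 0.755 + 0.005) = min(1, 0.250) = 0.250
(α ∨ γ) ∨ (α ⇒ γ) = max(0.755, 0.250) = 0.755
¬((α ∨ γ) ∨ (α ⇒ γ)) = 1 − 0.755 = 0.245
¬(¬β ∨ γ) ⇒ ¬((α ∨ γ) ∨ (α ⇒ γ)) = min(1, 1 − 0.549 + 0.245) = min(1, 0.696) = 0.696
¬(¬(¬β ∨ γ) ⇒ ¬((α ∨ γ) ∨ (α ⇒ γ))) = 1 − 0.696 = 0.304
¬γ ∨ ¬(¬(¬β ∨ γ) ⇒ ¬((α ∨ γ) ∨ (α ⇒ γ))) = max(0.995, 0.304) = 0.995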